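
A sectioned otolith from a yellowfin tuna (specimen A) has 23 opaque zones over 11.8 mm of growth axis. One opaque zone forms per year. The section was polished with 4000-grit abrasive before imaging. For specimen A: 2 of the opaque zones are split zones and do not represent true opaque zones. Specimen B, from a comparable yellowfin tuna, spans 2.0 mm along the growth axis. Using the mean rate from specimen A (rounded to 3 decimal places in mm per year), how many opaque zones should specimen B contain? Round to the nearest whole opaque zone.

Specimen A: correcting the raw count gives 23 − 2 = 21 true opaque zones.
A: 11.8 mm over 21 years gives 11.8 / 21 ≈ 0.562 mm per year.
For B, 2.0 / 0.562 = 3.56 years ≈ 4 opaque zones.

4 opaque zones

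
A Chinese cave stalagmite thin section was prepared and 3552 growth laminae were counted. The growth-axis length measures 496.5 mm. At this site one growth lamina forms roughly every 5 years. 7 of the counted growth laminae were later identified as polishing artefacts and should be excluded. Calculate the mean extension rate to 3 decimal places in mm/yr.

0.028 mm/yr

Correcting the raw count gives 3552 − 7 = 3545 true growth laminae.
At 5 years per growth lamina, 3545 × 5 = 17725 years.
Mean rate = 496.5 mm / 17725 years ≈ 0.028 mm/yr.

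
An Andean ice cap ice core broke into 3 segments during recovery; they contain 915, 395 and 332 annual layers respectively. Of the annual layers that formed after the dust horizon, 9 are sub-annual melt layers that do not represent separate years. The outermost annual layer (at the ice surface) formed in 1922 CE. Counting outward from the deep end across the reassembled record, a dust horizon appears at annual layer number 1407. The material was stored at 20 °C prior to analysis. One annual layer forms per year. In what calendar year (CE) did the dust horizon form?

Total annual layers = 915 + 395 + 332 = 1642.
The dust horizon sits at annual layer 1407 from the deep end, so 1642 − 1407 = 235 annual layers formed after it.
235 − 9 false = 226 true annual layers after the dust horizon.
1922 − 226 = 1696 CE.

1696 CE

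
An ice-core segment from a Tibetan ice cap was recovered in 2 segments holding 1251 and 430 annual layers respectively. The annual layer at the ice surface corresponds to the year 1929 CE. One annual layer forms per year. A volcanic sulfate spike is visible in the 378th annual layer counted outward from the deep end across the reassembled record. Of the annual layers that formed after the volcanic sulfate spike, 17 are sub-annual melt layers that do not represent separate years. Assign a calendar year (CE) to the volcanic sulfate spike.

Total annual layers = 1251 + 430 = 1681.
Between annual layer 378 and the ice surface there are 1681 − 378 = 1303 annual layers.
Removing the 17 false annual layers leaves 1303 − 17 = 1286 true annual layers beyond the volcanic sulfate spike.
Counting back 1286 years from 1929 CE places the volcanic sulfate spike in 1929 − 1286 = 643 CE.

643 CE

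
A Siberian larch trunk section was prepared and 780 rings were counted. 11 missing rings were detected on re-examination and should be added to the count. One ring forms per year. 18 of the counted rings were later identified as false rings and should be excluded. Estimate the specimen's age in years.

773 years

True ring count = 780 − 18 + 11 = 773.
At one ring per year, that is 773 years.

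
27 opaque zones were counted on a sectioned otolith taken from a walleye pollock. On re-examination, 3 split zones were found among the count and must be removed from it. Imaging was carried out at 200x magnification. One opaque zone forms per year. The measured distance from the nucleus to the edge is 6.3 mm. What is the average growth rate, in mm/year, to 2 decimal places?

0.26 mm/year

After corrections the count is 27 − 3 = 24 opaque zones.
6.3 mm over 24 years gives 6.3 / 24 ≈ 0.26 mm/year.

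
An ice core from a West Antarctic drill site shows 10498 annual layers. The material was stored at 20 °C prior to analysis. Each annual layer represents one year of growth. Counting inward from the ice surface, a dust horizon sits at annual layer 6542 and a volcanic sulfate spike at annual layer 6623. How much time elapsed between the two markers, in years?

81 years

Separation: 6623 − 6542 = 81 annual layers.
That is 81 years at one annual layer per year.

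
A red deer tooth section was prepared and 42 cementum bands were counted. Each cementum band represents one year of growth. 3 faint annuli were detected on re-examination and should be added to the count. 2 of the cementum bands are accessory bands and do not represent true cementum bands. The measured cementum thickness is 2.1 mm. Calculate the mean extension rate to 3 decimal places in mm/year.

True cementum band count = 42 − 2 + 3 = 43.
Mean rate = 2.1 mm / 43 years ≈ 0.049 mm/year.

0.049 mm/year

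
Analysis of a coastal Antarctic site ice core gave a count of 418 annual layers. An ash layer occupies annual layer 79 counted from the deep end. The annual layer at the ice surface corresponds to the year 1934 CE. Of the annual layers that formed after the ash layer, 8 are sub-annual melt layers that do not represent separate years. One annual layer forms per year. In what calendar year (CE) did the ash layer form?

1603 CE

418 − 79 = 339 annual layers lie beyond the ash layer toward the ice surface.
Removing the 8 false annual layers leaves 339 − 8 = 331 true annual layers beyond the ash layer.
The annual layer at the ice surface is 1934 CE, so the ash layer dates to 1934 − 331 = 1603 CE.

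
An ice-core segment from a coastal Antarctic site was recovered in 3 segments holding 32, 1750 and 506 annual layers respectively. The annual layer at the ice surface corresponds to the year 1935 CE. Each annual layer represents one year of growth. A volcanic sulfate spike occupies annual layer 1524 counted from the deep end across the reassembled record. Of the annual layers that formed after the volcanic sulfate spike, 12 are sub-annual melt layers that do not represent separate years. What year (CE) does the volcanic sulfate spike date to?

1183 CE

Total annual layers = 32 + 1750 + 506 = 2288.
The volcanic sulfate spike sits at annual layer 1524 from the deep end, so 2288 − 1524 = 764 annual layers formed after it.
764 − 12 false = 752 true annual layers after the volcanic sulfate spike.
1935 − 752 = 1183 CE.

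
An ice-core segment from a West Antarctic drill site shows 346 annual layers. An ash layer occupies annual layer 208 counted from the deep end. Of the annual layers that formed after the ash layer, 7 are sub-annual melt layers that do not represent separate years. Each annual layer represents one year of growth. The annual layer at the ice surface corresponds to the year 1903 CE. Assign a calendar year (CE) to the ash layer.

346 − 208 = 138 annual layers lie beyond the ash layer toward the ice surface.
138 − 7 false = 131 true annual layers after the ash layer.
Counting back 131 years from 1903 CE places the ash layer in 1903 − 131 = 1772 CE.

1772 CE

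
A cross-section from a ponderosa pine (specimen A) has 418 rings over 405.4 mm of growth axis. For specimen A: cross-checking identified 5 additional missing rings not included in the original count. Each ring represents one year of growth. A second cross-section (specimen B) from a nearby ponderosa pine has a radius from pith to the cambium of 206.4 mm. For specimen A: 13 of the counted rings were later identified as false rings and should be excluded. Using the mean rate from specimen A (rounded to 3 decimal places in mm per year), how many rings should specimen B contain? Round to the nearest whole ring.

Specimen A: after corrections the count is 418 − 13 + 5 = 410 rings.
A: Mean rate = 405.4 mm / 410 years ≈ 0.989 mm/yr.
For B, 206.4 / 0.989 = 208.70 years ≈ 209 rings.

209 rings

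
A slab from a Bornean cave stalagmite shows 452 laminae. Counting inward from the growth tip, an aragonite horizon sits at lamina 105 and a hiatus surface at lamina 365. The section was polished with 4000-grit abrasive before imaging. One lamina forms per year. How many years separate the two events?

365 − 105 = 260 laminae lie between the two events.
That is 260 years at one lamina per year.

260 years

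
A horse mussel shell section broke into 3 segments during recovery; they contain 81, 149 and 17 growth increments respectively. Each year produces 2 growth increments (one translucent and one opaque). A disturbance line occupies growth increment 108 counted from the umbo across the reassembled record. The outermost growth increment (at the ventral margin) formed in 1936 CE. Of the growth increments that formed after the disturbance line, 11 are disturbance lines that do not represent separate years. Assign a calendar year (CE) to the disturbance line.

1872 CE

Total growth increments = 81 + 149 + 17 = 247.
247 − 108 = 139 growth increments lie beyond the disturbance line toward the ventral margin.
Excluding 11 false growth increments: 139 − 11 = 128.
With 2 growth increments per year, 128 / 2 = 64 years.
Counting back 64 years from 1936 CE places the disturbance line in 1936 − 64 = 1872 CE.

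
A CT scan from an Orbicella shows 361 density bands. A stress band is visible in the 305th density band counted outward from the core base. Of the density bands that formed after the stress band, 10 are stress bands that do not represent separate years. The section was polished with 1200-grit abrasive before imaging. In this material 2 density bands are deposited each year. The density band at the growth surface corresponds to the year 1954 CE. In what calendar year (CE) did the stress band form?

361 − 305 = 56 density bands lie beyond the stress band toward the growth surface.
Removing the 10 false density bands leaves 56 − 10 = 46 true density bands beyond the stress band.
With 2 density bands per year, 46 / 2 = 23 years.
1954 − 23 = 1931 CE.

1931 CE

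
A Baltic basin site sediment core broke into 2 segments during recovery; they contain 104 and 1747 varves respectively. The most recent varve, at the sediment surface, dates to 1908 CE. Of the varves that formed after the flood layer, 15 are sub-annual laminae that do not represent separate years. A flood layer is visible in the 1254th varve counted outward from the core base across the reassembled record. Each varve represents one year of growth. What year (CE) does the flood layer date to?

Total varves = 104 + 1747 = 1851.
1851 − 1254 = 597 varves lie beyond the flood layer toward the sediment surface.
Removing the 15 false varves leaves 597 − 15 = 582 true varves beyond the flood layer.
The varve at the sediment surface is 1908 CE, so the flood layer dates to 1908 − 582 = 1326 CE.

1326 CE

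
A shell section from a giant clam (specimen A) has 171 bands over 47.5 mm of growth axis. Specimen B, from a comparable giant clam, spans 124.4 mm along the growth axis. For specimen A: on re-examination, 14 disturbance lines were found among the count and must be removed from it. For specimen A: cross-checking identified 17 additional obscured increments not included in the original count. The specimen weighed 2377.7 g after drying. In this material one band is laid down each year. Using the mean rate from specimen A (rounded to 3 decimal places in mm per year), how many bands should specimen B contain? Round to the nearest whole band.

Specimen A: true band count = 171 − 14 + 17 = 174.
A: Mean rate = 47.5 mm / 174 years ≈ 0.273 mm per year.
B spans 124.4 / 0.273 = 455.68 years ≈ 456 bands.

456 bands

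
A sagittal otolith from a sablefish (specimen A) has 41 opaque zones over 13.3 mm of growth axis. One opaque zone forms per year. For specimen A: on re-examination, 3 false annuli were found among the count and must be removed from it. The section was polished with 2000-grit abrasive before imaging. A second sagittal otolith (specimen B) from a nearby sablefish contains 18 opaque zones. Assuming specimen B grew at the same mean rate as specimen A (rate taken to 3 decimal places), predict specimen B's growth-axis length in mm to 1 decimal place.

Specimen A: true opaque zone count = 41 − 3 = 38.
A: Mean rate = 13.3 mm / 38 years ≈ 0.350 mm/year.
B's length ≈ 0.350 × 18 = 6.3 mm.

6.3 mm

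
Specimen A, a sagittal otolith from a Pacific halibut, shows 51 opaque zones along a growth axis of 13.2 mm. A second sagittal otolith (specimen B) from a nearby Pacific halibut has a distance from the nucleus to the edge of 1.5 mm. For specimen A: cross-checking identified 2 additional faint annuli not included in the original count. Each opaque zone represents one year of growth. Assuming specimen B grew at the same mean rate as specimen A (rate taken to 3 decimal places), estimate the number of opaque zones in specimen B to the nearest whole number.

6 opaque zones

Specimen A: adjusted count: 51 + 2 = 53 opaque zones.
A: Extension rate ≈ 13.2 / 53 = 0.249 mm per year.
For B, 1.5 / 0.249 = 6.02 years ≈ 6 opaque zones.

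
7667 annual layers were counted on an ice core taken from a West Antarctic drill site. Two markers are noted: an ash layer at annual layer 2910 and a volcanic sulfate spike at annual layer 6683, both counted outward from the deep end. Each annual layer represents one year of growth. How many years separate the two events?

3773 yr

6683 − 2910 = 3773 annual layers lie between the two events.
One annual layer per year makes the interval 3773 years.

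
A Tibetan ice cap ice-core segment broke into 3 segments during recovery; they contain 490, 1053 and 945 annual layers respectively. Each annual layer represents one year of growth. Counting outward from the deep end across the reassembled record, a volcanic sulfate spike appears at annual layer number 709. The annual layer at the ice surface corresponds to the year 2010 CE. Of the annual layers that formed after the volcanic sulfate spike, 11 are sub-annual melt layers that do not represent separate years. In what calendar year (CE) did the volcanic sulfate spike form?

Total annual layers = 490 + 1053 + 945 = 2488.
2488 − 709 = 1779 annual layers lie beyond the volcanic sulfate spike toward the ice surface.
Excluding 11 false annual layers: 1779 − 11 = 1768.
Counting back 1768 years from 2010 CE places the volcanic sulfate spike in 2010 − 1768 = 242 CE.

242 CE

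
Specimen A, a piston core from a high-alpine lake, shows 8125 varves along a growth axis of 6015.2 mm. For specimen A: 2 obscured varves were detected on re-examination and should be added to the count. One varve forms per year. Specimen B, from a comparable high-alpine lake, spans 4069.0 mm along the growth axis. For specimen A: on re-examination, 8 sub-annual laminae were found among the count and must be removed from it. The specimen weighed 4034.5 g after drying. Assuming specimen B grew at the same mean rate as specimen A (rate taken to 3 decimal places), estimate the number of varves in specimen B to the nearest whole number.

5491 varves

Specimen A: after corrections the count is 8125 − 8 + 2 = 8119 varves.
A: 6015.2 mm over 8119 years gives 6015.2 / 8119 ≈ 0.741 mm/yr.
B spans 4069.0 / 0.741 = 5491.23 years ≈ 5491 varves.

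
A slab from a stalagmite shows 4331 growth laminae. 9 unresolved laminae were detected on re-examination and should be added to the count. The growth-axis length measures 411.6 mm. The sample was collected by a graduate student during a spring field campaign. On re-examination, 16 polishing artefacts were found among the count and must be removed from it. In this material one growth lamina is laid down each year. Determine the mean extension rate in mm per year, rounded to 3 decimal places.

Adjusted count: 4331 − 16 + 9 = 4324 growth laminae.
Extension rate ≈ 411.6 / 4324 = 0.095 mm per year.

0.095 mm per year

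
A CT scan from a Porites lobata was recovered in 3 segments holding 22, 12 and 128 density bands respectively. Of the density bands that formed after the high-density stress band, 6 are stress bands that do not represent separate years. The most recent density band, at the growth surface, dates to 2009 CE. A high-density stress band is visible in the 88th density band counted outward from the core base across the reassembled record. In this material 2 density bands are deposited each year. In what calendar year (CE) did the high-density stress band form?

Total density bands = 22 + 12 + 128 = 162.
The high-density stress band sits at density band 88 from the core base, so 162 − 88 = 74 density bands formed after it.
Removing the 6 false density bands leaves 74 − 6 = 68 true density bands beyond the high-density stress band.
With 2 density bands per year, 68 / 2 = 34 years.
Counting back 34 years from 2009 CE places the high-density stress band in 2009 − 34 = 1975 CE.

1975 CE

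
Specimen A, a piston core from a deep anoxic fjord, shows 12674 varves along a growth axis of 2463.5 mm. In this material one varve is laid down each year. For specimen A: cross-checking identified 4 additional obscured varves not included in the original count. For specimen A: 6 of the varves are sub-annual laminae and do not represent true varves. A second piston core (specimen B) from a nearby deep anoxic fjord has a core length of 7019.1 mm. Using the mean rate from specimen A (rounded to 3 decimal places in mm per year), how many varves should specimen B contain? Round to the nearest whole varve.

36181 varves

Specimen A: true varve count = 12674 − 6 + 4 = 12672.
A: 2463.5 mm over 12672 years gives 2463.5 / 12672 ≈ 0.194 mm/yr.
For B, 7019.1 / 0.194 = 36180.93 years ≈ 36181 varves.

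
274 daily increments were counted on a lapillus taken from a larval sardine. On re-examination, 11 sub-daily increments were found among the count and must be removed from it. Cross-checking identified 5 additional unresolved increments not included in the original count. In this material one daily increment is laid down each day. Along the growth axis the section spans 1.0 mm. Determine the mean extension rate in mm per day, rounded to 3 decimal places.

0.004 mm per day

Adjusted count: 274 − 11 + 5 = 268 daily increments.
Mean rate = 1.0 mm / 268 days ≈ 0.004 mm per day.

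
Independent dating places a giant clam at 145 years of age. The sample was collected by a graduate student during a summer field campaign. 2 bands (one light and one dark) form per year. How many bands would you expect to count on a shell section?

290 bands

145 years at 2 bands per year gives 145 × 2 = 290 bands.
So 290 bands should be present.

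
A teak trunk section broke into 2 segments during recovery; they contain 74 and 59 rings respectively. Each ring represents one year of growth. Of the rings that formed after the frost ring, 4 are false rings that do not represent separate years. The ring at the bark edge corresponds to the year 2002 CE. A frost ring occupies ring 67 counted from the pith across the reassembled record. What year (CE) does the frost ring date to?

Total rings = 74 + 59 = 133.
The frost ring sits at ring 67 from the pith, so 133 − 67 = 66 rings formed after it.
Excluding 4 false rings: 66 − 4 = 62.
The ring at the bark edge is 2002 CE, so the frost ring dates to 2002 − 62 = 1940 CE.

1940 CE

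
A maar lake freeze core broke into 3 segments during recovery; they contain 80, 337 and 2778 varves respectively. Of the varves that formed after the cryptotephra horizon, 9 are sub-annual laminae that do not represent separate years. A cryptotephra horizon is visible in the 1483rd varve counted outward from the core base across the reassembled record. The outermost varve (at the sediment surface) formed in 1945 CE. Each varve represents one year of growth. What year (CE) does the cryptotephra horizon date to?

Total varves = 80 + 337 + 2778 = 3195.
3195 − 1483 = 1712 varves lie beyond the cryptotephra horizon toward the sediment surface.
Removing the 9 false varves leaves 1712 − 9 = 1703 true varves beyond the cryptotephra horizon.
The varve at the sediment surface is 1945 CE, so the cryptotephra horizon dates to 1945 − 1703 = 242 CE.

242 CE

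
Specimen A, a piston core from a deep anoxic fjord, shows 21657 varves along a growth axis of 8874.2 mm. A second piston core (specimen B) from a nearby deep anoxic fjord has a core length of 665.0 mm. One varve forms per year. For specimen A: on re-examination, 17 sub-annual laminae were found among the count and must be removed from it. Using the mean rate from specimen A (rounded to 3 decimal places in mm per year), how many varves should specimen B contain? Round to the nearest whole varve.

Specimen A: correcting the raw count gives 21657 − 17 = 21640 true varves.
A: Extension rate ≈ 8874.2 / 21640 = 0.410 mm/yr.
B spans 665.0 / 0.410 = 1621.95 years ≈ 1622 varves.

1622 varves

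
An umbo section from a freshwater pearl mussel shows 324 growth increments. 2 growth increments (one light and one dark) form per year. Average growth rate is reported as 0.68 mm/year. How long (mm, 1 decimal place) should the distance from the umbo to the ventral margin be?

110.2 mm

With 2 growth increments per year, 324 / 2 = 162 years.
162 years at 0.68 mm/year gives 0.68 × 162 = 110.2 mm.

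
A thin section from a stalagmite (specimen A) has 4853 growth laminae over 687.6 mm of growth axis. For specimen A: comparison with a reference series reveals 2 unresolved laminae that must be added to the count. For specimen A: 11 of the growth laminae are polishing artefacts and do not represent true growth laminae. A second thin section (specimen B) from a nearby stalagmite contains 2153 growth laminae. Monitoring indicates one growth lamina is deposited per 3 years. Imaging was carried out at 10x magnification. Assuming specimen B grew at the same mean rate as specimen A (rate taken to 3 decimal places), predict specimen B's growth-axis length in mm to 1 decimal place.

Specimen A: after corrections the count is 4853 − 11 + 2 = 4844 growth laminae.
Specimen A: at 3 years per growth lamina, 4844 × 3 = 14532 years.
A: Mean rate = 687.6 mm / 14532 years ≈ 0.047 mm per year.
Specimen B: at 3 years per growth lamina, 2153 × 3 = 6459 years. B's length ≈ 0.047 × 6459 = 303.6 mm.

303.6 mm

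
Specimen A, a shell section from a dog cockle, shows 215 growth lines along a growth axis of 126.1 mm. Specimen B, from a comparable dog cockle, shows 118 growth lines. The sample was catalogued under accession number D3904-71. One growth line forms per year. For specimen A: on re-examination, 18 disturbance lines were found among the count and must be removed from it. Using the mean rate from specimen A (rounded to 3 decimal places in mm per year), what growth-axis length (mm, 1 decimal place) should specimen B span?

75.5 mm

Specimen A: adjusted count: 215 − 18 = 197 growth lines.
A: Mean rate = 126.1 mm / 197 years ≈ 0.640 mm per year.
Length of B = 0.640 × 118 = 75.5 mm.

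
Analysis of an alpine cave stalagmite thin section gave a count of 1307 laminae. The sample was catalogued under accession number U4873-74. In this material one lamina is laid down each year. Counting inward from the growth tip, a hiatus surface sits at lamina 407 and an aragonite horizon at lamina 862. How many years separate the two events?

455 years

862 − 407 = 455 laminae lie between the two events.
One lamina per year makes the interval 455 years.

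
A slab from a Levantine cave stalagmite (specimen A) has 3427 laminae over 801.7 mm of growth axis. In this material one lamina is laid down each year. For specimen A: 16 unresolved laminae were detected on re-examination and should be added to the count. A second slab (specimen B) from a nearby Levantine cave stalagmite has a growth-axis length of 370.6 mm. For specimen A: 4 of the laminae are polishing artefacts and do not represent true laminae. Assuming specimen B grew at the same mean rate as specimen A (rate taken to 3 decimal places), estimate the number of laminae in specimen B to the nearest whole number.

1591 laminae

Specimen A: correcting the raw count gives 3427 − 4 + 16 = 3439 true laminae.
A: Mean rate = 801.7 mm / 3439 years ≈ 0.233 mm/year.
Specimen B: 370.6 mm / 0.233 mm per year = 1590.56 years ≈ 1591 laminae.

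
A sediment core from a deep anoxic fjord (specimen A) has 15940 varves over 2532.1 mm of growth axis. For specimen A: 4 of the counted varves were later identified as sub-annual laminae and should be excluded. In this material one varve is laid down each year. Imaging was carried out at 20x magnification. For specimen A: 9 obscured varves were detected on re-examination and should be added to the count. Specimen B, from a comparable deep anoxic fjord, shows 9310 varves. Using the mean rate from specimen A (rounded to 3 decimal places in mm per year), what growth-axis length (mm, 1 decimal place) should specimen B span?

1480.3 mm

Specimen A: adjusted count: 15940 − 4 + 9 = 15945 varves.
A: Extension rate ≈ 2532.1 / 15945 = 0.159 mm/yr.
For B, 0.159 mm/year × 9310 years = 1480.3 mm.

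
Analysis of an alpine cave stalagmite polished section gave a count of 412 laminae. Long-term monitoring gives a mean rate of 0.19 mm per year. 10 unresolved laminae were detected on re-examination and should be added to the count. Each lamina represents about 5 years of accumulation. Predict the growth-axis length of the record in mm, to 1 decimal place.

400.9 mm

After corrections the count is 412 + 10 = 422 laminae.
Multiplying by 5 years per lamina: 422 × 5 = 2110 years.
2110 years at 0.19 mm/year gives 0.19 × 2110 = 400.9 mm.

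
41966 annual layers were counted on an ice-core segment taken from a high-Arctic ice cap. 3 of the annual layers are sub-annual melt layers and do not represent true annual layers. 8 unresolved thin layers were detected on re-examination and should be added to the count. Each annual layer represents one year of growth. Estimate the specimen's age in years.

Adjusted count: 41966 − 3 + 8 = 41971 annual layers.
With a one-to-one annual layer periodicity this is 41971 years.

41971 yr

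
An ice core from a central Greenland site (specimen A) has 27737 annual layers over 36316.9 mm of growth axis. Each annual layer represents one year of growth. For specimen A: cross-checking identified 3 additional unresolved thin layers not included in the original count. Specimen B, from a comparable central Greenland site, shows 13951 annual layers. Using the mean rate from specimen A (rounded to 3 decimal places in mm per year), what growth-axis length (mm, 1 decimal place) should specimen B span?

Specimen A: after corrections the count is 27737 + 3 = 27740 annual layers.
A: 36316.9 mm over 27740 years gives 36316.9 / 27740 ≈ 1.309 mm per year.
B's length ≈ 1.309 × 13951 = 18261.9 mm.

18261.9 mm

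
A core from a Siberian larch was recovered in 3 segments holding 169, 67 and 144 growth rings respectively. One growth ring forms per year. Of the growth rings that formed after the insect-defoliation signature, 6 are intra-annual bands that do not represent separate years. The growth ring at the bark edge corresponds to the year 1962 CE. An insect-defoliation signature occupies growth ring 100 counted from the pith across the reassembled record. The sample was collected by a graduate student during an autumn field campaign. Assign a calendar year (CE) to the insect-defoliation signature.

Total growth rings = 169 + 67 + 144 = 380.
380 − 100 = 280 growth rings lie beyond the insect-defoliation signature toward the bark edge.
Excluding 6 false growth rings: 280 − 6 = 274.
1962 − 274 = 1688 CE.

1688 CE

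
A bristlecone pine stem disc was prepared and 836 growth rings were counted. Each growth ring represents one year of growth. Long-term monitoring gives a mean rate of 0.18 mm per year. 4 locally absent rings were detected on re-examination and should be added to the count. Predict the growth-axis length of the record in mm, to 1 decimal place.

151.2 mm

After corrections the count is 836 + 4 = 840 growth rings.
840 years at 0.18 mm/year gives 0.18 × 840 = 151.2 mm.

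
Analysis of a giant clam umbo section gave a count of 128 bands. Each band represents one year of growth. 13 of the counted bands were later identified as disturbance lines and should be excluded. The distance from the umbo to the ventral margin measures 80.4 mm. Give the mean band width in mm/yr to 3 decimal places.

Adjusted count: 128 − 13 = 115 bands.
Extension rate ≈ 80.4 / 115 = 0.699 mm/yr.

0.699 mm/yr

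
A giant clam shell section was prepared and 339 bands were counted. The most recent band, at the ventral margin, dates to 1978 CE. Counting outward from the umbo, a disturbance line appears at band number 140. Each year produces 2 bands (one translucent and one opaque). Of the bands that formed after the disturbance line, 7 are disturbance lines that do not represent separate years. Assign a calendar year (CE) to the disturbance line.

339 − 140 = 199 bands lie beyond the disturbance line toward the ventral margin.
Excluding 7 false bands: 199 − 7 = 192.
Dividing by 2 bands per year: 192 / 2 = 96 years.
The band at the ventral margin is 1978 CE, so the disturbance line dates to 1978 − 96 = 1882 CE.

1882 CE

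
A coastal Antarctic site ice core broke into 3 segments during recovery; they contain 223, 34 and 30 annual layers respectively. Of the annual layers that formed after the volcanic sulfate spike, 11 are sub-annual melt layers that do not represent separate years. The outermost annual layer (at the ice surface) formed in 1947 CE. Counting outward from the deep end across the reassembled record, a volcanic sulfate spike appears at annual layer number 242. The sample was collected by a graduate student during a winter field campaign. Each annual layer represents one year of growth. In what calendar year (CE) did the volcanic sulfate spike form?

Total annual layers = 223 + 34 + 30 = 287.
287 − 242 = 45 annual layers lie beyond the volcanic sulfate spike toward the ice surface.
Excluding 11 false annual layers: 45 − 11 = 34.
The annual layer at the ice surface is 1947 CE, so the volcanic sulfate spike dates to 1947 − 34 = 1913 CE.

1913 CE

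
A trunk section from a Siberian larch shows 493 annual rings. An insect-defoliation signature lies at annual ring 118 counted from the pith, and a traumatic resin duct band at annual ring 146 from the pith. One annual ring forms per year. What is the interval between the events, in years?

Separation: 146 − 118 = 28 annual rings.
That is 28 years at one annual ring per year.

28 yr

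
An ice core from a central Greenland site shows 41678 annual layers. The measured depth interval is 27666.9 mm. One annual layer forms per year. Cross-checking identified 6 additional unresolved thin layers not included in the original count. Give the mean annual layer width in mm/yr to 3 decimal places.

0.664 mm/yr

True annual layer count = 41678 + 6 = 41684.
Mean rate = 27666.9 mm / 41684 years ≈ 0.664 mm/yr.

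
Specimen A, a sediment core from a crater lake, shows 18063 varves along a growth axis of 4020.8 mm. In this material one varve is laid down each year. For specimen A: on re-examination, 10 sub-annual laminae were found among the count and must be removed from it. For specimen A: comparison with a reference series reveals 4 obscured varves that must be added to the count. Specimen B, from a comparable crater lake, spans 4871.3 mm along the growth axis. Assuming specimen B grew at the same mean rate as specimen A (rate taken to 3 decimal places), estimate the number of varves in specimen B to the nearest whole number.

Specimen A: true varve count = 18063 − 10 + 4 = 18057.
A: 4020.8 mm over 18057 years gives 4020.8 / 18057 ≈ 0.223 mm per year.
B spans 4871.3 / 0.223 = 21844.39 years ≈ 21844 varves.

21844 varves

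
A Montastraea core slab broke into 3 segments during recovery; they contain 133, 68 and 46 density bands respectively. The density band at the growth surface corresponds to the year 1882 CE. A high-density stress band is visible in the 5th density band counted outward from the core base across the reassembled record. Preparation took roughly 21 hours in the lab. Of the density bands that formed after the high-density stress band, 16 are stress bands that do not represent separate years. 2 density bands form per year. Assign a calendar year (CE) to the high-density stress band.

1769 CE

Total density bands = 133 + 68 + 46 = 247.
247 − 5 = 242 density bands lie beyond the high-density stress band toward the growth surface.
242 − 16 false = 226 true density bands after the high-density stress band.
226 density bands at 2 per year is 226 / 2 = 113 years.
1882 − 113 = 1769 CE.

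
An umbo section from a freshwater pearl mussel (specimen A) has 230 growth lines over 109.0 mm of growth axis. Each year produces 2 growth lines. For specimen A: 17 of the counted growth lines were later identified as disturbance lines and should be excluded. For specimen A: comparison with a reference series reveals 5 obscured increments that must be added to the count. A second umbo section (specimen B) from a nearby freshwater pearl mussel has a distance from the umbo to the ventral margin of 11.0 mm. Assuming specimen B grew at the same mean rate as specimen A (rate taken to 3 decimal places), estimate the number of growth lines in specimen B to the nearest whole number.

22 growth lines

Specimen A: adjusted count: 230 − 17 + 5 = 218 growth lines.
Specimen A: dividing by 2 growth lines per year: 218 / 2 = 109 years.
A: 109.0 mm over 109 years gives 109.0 / 109 ≈ 1.000 mm/yr.
B spans 11.0 / 1.000 = 11.00 years; at 2 growth lines per year that is 11.00 × 2 ≈ 22 growth lines.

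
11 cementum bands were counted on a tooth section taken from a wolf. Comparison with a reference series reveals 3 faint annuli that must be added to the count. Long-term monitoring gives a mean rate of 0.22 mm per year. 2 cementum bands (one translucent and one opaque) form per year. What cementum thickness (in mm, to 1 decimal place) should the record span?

True cementum band count = 11 + 3 = 14.
Dividing by 2 cementum bands per year: 14 / 2 = 7 years.
Length ≈ 0.22 × 7 = 1.5 mm.

1.5 mm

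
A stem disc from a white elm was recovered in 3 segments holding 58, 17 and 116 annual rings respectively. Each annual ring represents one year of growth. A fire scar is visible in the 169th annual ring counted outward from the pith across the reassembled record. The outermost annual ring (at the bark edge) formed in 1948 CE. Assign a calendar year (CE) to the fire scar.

1926 CE

Total annual rings = 58 + 17 + 116 = 191.
Between annual ring 169 and the bark edge there are 191 − 169 = 22 annual rings.
1948 − 22 = 1926 CE.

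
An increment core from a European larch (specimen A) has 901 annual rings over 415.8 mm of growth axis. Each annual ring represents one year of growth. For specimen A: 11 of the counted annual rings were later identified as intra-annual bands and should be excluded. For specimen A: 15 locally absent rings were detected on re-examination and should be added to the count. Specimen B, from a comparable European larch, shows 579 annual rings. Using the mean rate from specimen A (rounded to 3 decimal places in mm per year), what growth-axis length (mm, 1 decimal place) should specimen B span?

265.8 mm

Specimen A: after corrections the count is 901 − 11 + 15 = 905 annual rings.
A: Extension rate ≈ 415.8 / 905 = 0.459 mm/yr.
Length of B = 0.459 × 579 = 265.8 mm.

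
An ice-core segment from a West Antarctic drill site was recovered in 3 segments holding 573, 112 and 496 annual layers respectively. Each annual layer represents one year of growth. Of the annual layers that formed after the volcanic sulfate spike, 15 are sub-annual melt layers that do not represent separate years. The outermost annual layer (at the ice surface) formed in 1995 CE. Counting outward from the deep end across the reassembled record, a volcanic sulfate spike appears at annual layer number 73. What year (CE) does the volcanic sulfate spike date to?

Total annual layers = 573 + 112 + 496 = 1181.
1181 − 73 = 1108 annual layers lie beyond the volcanic sulfate spike toward the ice surface.
1108 − 15 false = 1093 true annual layers after the volcanic sulfate spike.
Counting back 1093 years from 1995 CE places the volcanic sulfate spike in 1995 − 1093 = 902 CE.

902 CE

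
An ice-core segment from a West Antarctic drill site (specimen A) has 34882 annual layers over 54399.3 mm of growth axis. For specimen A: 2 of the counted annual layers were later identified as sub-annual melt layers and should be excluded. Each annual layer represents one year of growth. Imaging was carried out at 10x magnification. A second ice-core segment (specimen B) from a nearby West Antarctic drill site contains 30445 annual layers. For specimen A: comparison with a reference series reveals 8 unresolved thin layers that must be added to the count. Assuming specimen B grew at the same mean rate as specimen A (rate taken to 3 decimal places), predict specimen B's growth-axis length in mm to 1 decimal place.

47463.8 mm

Specimen A: true annual layer count = 34882 − 2 + 8 = 34888.
A: Mean rate = 54399.3 mm / 34888 years ≈ 1.559 mm/yr.
For B, 1.559 mm/year × 30445 years = 47463.8 mm.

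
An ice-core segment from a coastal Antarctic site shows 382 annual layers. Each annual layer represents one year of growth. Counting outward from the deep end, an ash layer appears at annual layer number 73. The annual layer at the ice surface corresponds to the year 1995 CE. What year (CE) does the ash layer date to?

Between annual layer 73 and the ice surface there are 382 − 73 = 309 annual layers.
1995 − 309 = 1686 CE.

1686 CE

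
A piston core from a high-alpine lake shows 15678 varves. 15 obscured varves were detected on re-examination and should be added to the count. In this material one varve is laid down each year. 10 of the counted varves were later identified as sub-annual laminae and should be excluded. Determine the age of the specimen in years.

Correcting the raw count gives 15678 − 10 + 15 = 15683 true varves.
With a one-to-one varve periodicity this is 15683 years.

15683 years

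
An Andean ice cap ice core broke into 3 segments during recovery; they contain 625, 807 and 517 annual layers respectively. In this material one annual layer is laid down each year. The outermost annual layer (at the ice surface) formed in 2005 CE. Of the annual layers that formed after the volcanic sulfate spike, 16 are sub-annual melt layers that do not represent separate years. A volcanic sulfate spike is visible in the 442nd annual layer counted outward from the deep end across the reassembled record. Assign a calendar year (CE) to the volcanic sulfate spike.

514 CE

Total annual layers = 625 + 807 + 517 = 1949.
Between annual layer 442 and the ice surface there are 1949 − 442 = 1507 annual layers.
Removing the 16 false annual layers leaves 1507 − 16 = 1491 true annual layers beyond the volcanic sulfate spike.
The annual layer at the ice surface is 2005 CE, so the volcanic sulfate spike dates to 2005 − 1491 = 514 CE.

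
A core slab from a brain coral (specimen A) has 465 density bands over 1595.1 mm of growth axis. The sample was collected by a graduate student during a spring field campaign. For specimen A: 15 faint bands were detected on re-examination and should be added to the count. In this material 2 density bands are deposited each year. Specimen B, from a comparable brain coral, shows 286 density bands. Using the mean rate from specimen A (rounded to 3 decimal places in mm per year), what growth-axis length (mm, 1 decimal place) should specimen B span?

Specimen A: after corrections the count is 465 + 15 = 480 density bands.
Specimen A: dividing by 2 density bands per year: 480 / 2 = 240 years.
A: 1595.1 mm over 240 years gives 1595.1 / 240 ≈ 6.646 mm/yr.
Specimen B: with 2 density bands per year, 286 / 2 = 143 years. For B, 6.646 mm/year × 143 years = 950.4 mm.

950.4 mm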